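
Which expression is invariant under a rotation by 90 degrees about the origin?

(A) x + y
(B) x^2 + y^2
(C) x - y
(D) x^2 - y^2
B

A rotation by 90 degrees sends (x, y) to (-y, x).
Substitute the transformed coordinates into each option and compare with the original:
(A) x + y  ->  (-y) + (x) = x - y   [differs from x + y: not invariant]
(B) x^2 + y^2  ->  (-y)^2 + (x)^2 = x^2 + y^2   [equals x^2 + y^2: invariant]
(C) x - y  ->  (-y) - (x) = -x - y   [differs from x - y: not invariant]
(D) x^2 - y^2  ->  (-y)^2 - (x)^2 = -x^2 + y^2   [differs from x^2 - y^2: not invariant]

Only option (B), x^2 + y^2, is unchanged by the transformation.
Geometrically, x^2 + y^2 is the squared distance from the origin, which every rotation about the origin preserves.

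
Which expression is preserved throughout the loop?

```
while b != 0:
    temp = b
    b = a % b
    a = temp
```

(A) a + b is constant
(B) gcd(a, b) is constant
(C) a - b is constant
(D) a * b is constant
B

A loop invariant must hold before the first iteration and be re-established by every execution of the body.

(B) gcd(a, b) is constant: One iteration replaces (a, b) by (b, a mod b). Since a mod b = a - q*b for an integer q, any common divisor of a and b divides b and a mod b, and conversely; hence gcd(b, a mod b) = gcd(a, b). For instance (17, 9) -> (9, 8) keeps gcd = 1. At exit b = 0 and a = gcd of the original inputs.

The other options fail:
(A) a + b is constant: e.g. (a, b) = (17, 9) -> (9, 8): the sum goes from 26 to 17.
(C) a - b is constant: e.g. (a, b) = (17, 9) -> (9, 8): the difference goes from 8 to 1.
(D) a * b is constant: e.g. (a, b) = (17, 9) -> (9, 8): the product goes from 153 to 72.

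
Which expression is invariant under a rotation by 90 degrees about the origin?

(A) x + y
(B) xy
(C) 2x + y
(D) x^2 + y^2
D

A rotation by 90 degrees sends (x, y) to (-y, x).
Substitute the transformed coordinates into each option and compare with the original:
(A) x + y  ->  (-y) + (x) = x - y   [differs from x + y: not invariant]
(B) xy  ->  (-y)(x) = -xy   [differs from xy: not invariant]
(C) 2x + y  ->  2(-y) + (x) = x - 2y   [differs from 2x + y: not invariant]
(D) x^2 + y^2  ->  (-y)^2 + (x)^2 = x^2 + y^2   [equals x^2 + y^2: invariant]

Only option (D), x^2 + y^2, is unchanged by the transformation.
Geometrically, x^2 + y^2 is the squared distance from the origin, which every rotation about the origin preserves.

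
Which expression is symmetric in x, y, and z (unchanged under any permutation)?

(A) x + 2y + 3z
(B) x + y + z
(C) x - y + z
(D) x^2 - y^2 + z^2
B

A symmetric expression is unchanged when the variables are permuted; here the transformation to test is the swap (x, y) -> (y, x).
A symmetric expression must survive every permutation; the single swap x <-> y already eliminates the distractors, and the keyed expression is also unchanged by x <-> z and y <-> z (each variable enters it in exactly the same way).
Substitute the transformed coordinates into each option and compare with the original:
(A) x + 2y + 3z  ->  (y) + 2(x) + 3z = 2x + y + 3z   [differs from x + 2y + 3z: not invariant]
(B) x + y + z  ->  (y) + (x) + z = x + y + z   [equals x + y + z: invariant]
(C) x - y + z  ->  (y) - (x) + z = -x + y + z   [differs from x - y + z: not invariant]
(D) x^2 - y^2 + z^2  ->  (y)^2 - (x)^2 + z^2 = -x^2 + y^2 + z^2   [differs from x^2 - y^2 + z^2: not invariant]

Only option (B), x + y + z, is unchanged by the transformation.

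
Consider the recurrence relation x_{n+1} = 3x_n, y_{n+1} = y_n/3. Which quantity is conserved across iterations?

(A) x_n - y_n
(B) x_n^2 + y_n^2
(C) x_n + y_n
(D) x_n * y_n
D

For the recurrence x_{n+1} = 3x_n, y_{n+1} = y_n/3:

x_{n+1} * y_{n+1} = (3x_n) * (y_n/3) = x_n * y_n
The product is conserved.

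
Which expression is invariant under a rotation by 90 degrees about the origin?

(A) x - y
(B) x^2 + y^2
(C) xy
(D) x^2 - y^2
B

A rotation by 90 degrees sends (x, y) to (-y, x).
Substitute the transformed coordinates into each option and compare with the original:
(A) x - y  ->  (-y) - (x) = -x - y   [differs from x - y: not invariant]
(B) x^2 + y^2  ->  (-y)^2 + (x)^2 = x^2 + y^2   [equals x^2 + y^2: invariant]
(C) xy  ->  (-y)(x) = -xy   [differs from xy: not invariant]
(D) x^2 - y^2  ->  (-y)^2 - (x)^2 = -x^2 + y^2   [differs from x^2 - y^2: not invariant]

Only option (B), x^2 + y^2, is unchanged by the transformation.
Geometrically, x^2 + y^2 is the squared distance from the origin, which every rotation about the origin preserves.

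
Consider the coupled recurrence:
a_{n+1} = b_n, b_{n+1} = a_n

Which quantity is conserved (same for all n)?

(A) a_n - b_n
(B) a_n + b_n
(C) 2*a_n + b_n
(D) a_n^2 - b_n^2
B

Replace a_n by a_{n+1} = b_n and b_n by b_{n+1} = a_n in each option and simplify:
(A) a_n - b_n  ->  (b_n) - (a_n) = -a_n + b_n   [not conserved]
(B) a_n + b_n  ->  (b_n) + (a_n) = a_n + b_n   [conserved]
(C) 2*a_n + b_n  ->  2*(b_n) + (a_n) = a_n + 2*b_n   [not conserved]
(D) a_n^2 - b_n^2  ->  (b_n)^2 - (a_n)^2 = -a_n^2 + b_n^2   [not conserved]

Only (B) a_n + b_n returns to itself after one step, so it is the conserved quantity.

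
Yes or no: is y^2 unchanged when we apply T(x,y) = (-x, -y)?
Yes

Substitute T(x,y) = (-x, -y) into the expression and compare with the original.

Original: y^2
After applying T: (-y)^2 = y^2

This is identical to the original y^2, so the expression is invariant.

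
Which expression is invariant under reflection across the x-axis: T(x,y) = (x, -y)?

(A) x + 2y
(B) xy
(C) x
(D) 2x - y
C

The map is reflection across the x-axis: T(x,y) = (x, -y).
Substitute the transformed coordinates into each option and compare with the original:
(A) x + 2y  ->  (x) + 2(-y) = x - 2y   [differs from x + 2y: not invariant]
(B) xy  ->  (x)(-y) = -xy   [differs from xy: not invariant]
(C) x  ->  (x) = x   [equals x: invariant]
(D) 2x - y  ->  2(x) - (-y) = 2x + y   [differs from 2x - y: not invariant]

Only option (C), x, is unchanged by the transformation.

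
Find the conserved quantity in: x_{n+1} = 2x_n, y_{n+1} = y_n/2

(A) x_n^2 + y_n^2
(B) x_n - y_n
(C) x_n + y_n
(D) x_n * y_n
D

For the recurrence x_{n+1} = 2x_n, y_{n+1} = y_n/2:

x_{n+1} * y_{n+1} = (2x_n) * (y_n/2) = x_n * y_n
The product is conserved.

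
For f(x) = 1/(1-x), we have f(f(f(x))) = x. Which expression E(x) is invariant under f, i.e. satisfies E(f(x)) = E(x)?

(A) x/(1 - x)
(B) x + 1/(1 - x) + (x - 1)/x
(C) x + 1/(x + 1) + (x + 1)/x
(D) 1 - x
B

Replace x by f(x) = 1/(1 - x) in each option and simplify. As a quick numerical cross-check, also compare E(3) with E(f(3)) = E(-1/2).

(A) x/(1 - x)  ->  (1/(1 - x))/(1 - (1/(1 - x))) = -1/x; check: E(3) = -3/2 but E(-1/2) = -1/3.   [not invariant]
(B) x + 1/(1 - x) + (x - 1)/x  ->  (1/(1 - x)) + 1/(1 - (1/(1 - x))) + ((1/(1 - x)) - 1)/(1/(1 - x)), which simplifies back to x + 1/(1 - x) + (x - 1)/x; check: E(3) = 19/6, E(-1/2) = 19/6.   [invariant]
(C) x + 1/(x + 1) + (x + 1)/x  ->  (1/(1 - x)) + 1/((1/(1 - x)) + 1) + ((1/(1 - x)) + 1)/(1/(1 - x)) = (-x^3 + 6x^2 - 11x + 7)/(x^2 - 3x + 2); check: E(3) = 55/12 but E(-1/2) = 1/2.   [not invariant]
(D) 1 - x  ->  1 - (1/(1 - x)) = x/(x - 1); check: E(3) = -2 but E(-1/2) = 3/2.   [not invariant]

Only (B) is unchanged. Indeed f(f(x)) = 1/(1 - 1/(1-x)) = (1-x)/(-x) = (x-1)/x, so E(x) = x + f(x) + f(f(x)) is the sum over the whole 3-cycle; applying f just permutes the three terms cyclically (x -> f(x) -> f(f(x)) -> x), leaving the sum unchanged.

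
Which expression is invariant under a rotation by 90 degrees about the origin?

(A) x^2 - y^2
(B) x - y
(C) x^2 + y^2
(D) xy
C

A rotation by 90 degrees sends (x, y) to (-y, x).
Substitute the transformed coordinates into each option and compare with the original:
(A) x^2 - y^2  ->  (-y)^2 - (x)^2 = -x^2 + y^2   [differs from x^2 - y^2: not invariant]
(B) x - y  ->  (-y) - (x) = -x - y   [differs from x - y: not invariant]
(C) x^2 + y^2  ->  (-y)^2 + (x)^2 = x^2 + y^2   [equals x^2 + y^2: invariant]
(D) xy  ->  (-y)(x) = -xy   [differs from xy: not invariant]

Only option (C), x^2 + y^2, is unchanged by the transformation.
Geometrically, x^2 + y^2 is the squared distance from the origin, which every rotation about the origin preserves.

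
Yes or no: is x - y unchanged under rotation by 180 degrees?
No

Applying rotation by 180 degrees: x' = x*cos(180 degrees) - y*sin(180 degrees) = -x, y' = x*sin(180 degrees) + y*cos(180 degrees) = -y

Substituting into x - y:
(-x) - (-y)
= -x + y

This differs from the original expression x - y, so it is NOT invariant.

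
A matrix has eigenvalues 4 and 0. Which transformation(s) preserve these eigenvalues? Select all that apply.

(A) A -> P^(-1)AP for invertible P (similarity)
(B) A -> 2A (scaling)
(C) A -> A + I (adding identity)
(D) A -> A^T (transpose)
A and D

Eigenvalues are preserved by:
1. Similarity transformations: A -> P^(-1)AP (same characteristic polynomial)
2. Transpose: A^T has the same eigenvalues as A

Eigenvalues are NOT preserved by:
- Adding identity: eigenvalues become 4+1, 0+1
- Scaling: eigenvalues become 8, 0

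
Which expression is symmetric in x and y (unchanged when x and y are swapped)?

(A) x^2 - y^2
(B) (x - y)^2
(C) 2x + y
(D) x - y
B

A symmetric expression is unchanged when the variables are permuted; here the transformation to test is the swap (x, y) -> (y, x).
Substitute the transformed coordinates into each option and compare with the original:
(A) x^2 - y^2  ->  (y)^2 - (x)^2 = -x^2 + y^2   [differs from x^2 - y^2: not invariant]
(B) (x - y)^2  ->  ((y) - (x))^2 = x^2 - 2xy + y^2   [equals (x - y)^2: invariant]
(C) 2x + y  ->  2(y) + (x) = x + 2y   [differs from 2x + y: not invariant]
(D) x - y  ->  (y) - (x) = -x + y   [differs from x - y: not invariant]

Only option (B), (x - y)^2, is unchanged by the transformation.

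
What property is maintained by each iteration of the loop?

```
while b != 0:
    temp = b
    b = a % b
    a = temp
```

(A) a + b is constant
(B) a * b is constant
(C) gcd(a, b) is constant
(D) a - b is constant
C

A loop invariant must hold before the first iteration and be re-established by every execution of the body.

(C) gcd(a, b) is constant: One iteration replaces (a, b) by (b, a mod b). Since a mod b = a - q*b for an integer q, any common divisor of a and b divides b and a mod b, and conversely; hence gcd(b, a mod b) = gcd(a, b). For instance (34, 9) -> (9, 7) keeps gcd = 1. At exit b = 0 and a = gcd of the original inputs.

The other options fail:
(A) a + b is constant: e.g. (a, b) = (34, 9) -> (9, 7): the sum goes from 43 to 16.
(B) a * b is constant: e.g. (a, b) = (34, 9) -> (9, 7): the product goes from 306 to 63.
(D) a - b is constant: e.g. (a, b) = (34, 9) -> (9, 7): the difference goes from 25 to 2.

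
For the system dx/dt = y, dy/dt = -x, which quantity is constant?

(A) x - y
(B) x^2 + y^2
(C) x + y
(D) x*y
B

A first integral I satisfies dI/dt = 0 along every solution. Differentiate each option and use the equation of motion:
(A) d/dt[x - y] = y - (-x) = x + y, not identically 0
(B) d/dt[x^2 + y^2] = 2x*dx/dt + 2y*dy/dt = 2x*y + 2y*(-x) = 0
(C) d/dt[x + y] = y + (-x) = y - x, not identically 0
(D) d/dt[x*y] = (dx/dt)y + x(dy/dt) = y^2 - x^2, not identically 0

Only (B) has zero time-derivative. So x^2 + y^2 (the squared radius; trajectories are circles) is the conserved quantity.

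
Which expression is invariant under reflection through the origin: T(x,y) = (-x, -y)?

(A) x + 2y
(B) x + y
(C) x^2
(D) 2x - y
C

The map is reflection through the origin: T(x,y) = (-x, -y).
Substitute the transformed coordinates into each option and compare with the original:
(A) x + 2y  ->  (-x) + 2(-y) = -x - 2y   [differs from x + 2y: not invariant]
(B) x + y  ->  (-x) + (-y) = -x - y   [differs from x + y: not invariant]
(C) x^2  ->  (-x)^2 = x^2   [equals x^2: invariant]
(D) 2x - y  ->  2(-x) - (-y) = -2x + y   [differs from 2x - y: not invariant]

Only option (C), x^2, is unchanged by the transformation.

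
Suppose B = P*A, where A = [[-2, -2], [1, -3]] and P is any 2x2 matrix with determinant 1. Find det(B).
8

By the multiplicative property of determinants, det(B) = det(P*A) = det(P) * det(A) = det(A),
so the determinant is invariant under multiplication by any determinant-1 matrix; we just need det(A).

det(A) = (-2)(-3) - (-2)(1) = 6 - (-2) = 8

Therefore det(B) = 1 * 8 = 8.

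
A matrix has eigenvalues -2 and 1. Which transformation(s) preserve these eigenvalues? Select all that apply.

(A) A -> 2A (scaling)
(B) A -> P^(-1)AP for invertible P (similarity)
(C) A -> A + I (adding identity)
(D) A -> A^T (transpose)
B and D

Eigenvalues are preserved by:
1. Similarity transformations: A -> P^(-1)AP (same characteristic polynomial)
2. Transpose: A^T has the same eigenvalues as A

Eigenvalues are NOT preserved by:
- Adding identity: eigenvalues become -2+1, 1+1
- Scaling: eigenvalues become -4, 2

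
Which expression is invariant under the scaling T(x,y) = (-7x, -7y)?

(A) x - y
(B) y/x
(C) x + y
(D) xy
B

Under the uniform scaling T(x,y) = (-7x, -7y):
Substitute the transformed coordinates into each option and compare with the original:
(A) x - y  ->  (-7x) - (-7y) = -7x + 7y   [differs from x - y: not invariant]
(B) y/x  ->  (-7y)/(-7x) = y/x   [equals y/x: invariant]
(C) x + y  ->  (-7x) + (-7y) = -7x - 7y   [differs from x + y: not invariant]
(D) xy  ->  (-7x)(-7y) = 49xy   [differs from xy: not invariant]

Only option (B), y/x, is unchanged by the transformation.
The common factor -7 cancels in a ratio of coordinates, while sums, products and sums of squares pick up factors of -7 or 49.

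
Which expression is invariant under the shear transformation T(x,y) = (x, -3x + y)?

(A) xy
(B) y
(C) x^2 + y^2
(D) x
D

Under the shear T(x,y) = (x, -3x + y):
Substitute the transformed coordinates into each option and compare with the original:
(A) xy  ->  (x)(-3x + y) = -3x^2 + xy   [differs from xy: not invariant]
(B) y  ->  (-3x + y) = -3x + y   [differs from y: not invariant]
(C) x^2 + y^2  ->  (x)^2 + (-3x + y)^2 = 10x^2 - 6xy + y^2   [differs from x^2 + y^2: not invariant]
(D) x  ->  (x) = x   [equals x: invariant]

Only option (D), x, is unchanged by the transformation.
A vertical shear moves points parallel to the y-axis, so the x-coordinate (and any function of x alone) is unchanged.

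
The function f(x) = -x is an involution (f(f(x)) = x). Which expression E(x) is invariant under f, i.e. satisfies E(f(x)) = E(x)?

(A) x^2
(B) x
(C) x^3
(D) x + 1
A

Replace x by f(x) = -x in each option and simplify. As a quick numerical cross-check, also compare E(5) with E(f(5)) = E(-5).

(A) x^2  ->  (-x)^2, which simplifies back to x^2; check: E(5) = 25, E(-5) = 25.   [invariant]
(B) x  ->  (-x) = -x; check: E(5) = 5 but E(-5) = -5.   [not invariant]
(C) x^3  ->  (-x)^3 = -x^3; check: E(5) = 125 but E(-5) = -125.   [not invariant]
(D) x + 1  ->  (-x) + 1 = 1 - x; check: E(5) = 6 but E(-5) = -4.   [not invariant]

Only (A) is unchanged. E is symmetric under swapping x with f(x) = -x, which is exactly what an involution does.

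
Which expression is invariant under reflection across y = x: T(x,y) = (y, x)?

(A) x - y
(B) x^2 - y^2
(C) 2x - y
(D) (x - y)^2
D

The map is reflection across y = x: T(x,y) = (y, x).
Substitute the transformed coordinates into each option and compare with the original:
(A) x - y  ->  (y) - (x) = -x + y   [differs from x - y: not invariant]
(B) x^2 - y^2  ->  (y)^2 - (x)^2 = -x^2 + y^2   [differs from x^2 - y^2: not invariant]
(C) 2x - y  ->  2(y) - (x) = -x + 2y   [differs from 2x - y: not invariant]
(D) (x - y)^2  ->  ((y) - (x))^2 = x^2 - 2xy + y^2   [equals (x - y)^2: invariant]

Only option (D), (x - y)^2, is unchanged by the transformation.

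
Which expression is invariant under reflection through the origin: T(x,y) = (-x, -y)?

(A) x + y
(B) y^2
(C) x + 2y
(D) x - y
B

The map is reflection through the origin: T(x,y) = (-x, -y).
Substitute the transformed coordinates into each option and compare with the original:
(A) x + y  ->  (-x) + (-y) = -x - y   [differs from x + y: not invariant]
(B) y^2  ->  (-y)^2 = y^2   [equals y^2: invariant]
(C) x + 2y  ->  (-x) + 2(-y) = -x - 2y   [differs from x + 2y: not invariant]
(D) x - y  ->  (-x) - (-y) = -x + y   [differs from x - y: not invariant]

Only option (B), y^2, is unchanged by the transformation.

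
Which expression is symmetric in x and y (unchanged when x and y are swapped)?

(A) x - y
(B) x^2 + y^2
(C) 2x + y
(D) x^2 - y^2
B

A symmetric expression is unchanged when the variables are permuted; here the transformation to test is the swap (x, y) -> (y, x).
Substitute the transformed coordinates into each option and compare with the original:
(A) x - y  ->  (y) - (x) = -x + y   [differs from x - y: not invariant]
(B) x^2 + y^2  ->  (y)^2 + (x)^2 = x^2 + y^2   [equals x^2 + y^2: invariant]
(C) 2x + y  ->  2(y) + (x) = x + 2y   [differs from 2x + y: not invariant]
(D) x^2 - y^2  ->  (y)^2 - (x)^2 = -x^2 + y^2   [differs from x^2 - y^2: not invariant]

Only option (B), x^2 + y^2, is unchanged by the transformation.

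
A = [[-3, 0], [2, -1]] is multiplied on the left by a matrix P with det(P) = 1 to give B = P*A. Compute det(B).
3

By the multiplicative property of determinants, det(B) = det(P*A) = det(P) * det(A) = det(A),
so the determinant is invariant under multiplication by any determinant-1 matrix; we just need det(A).

det(A) = (-3)(-1) - (0)(2) = 3 - 0 = 3

Therefore det(B) = 1 * 3 = 3.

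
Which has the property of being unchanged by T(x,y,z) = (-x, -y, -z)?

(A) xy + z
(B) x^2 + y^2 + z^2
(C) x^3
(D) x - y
B

Apply T(x,y,z) = (-x, -y, -z) to each option, i.e. replace (x, y, z) by the transformed coordinates.
Substitute the transformed coordinates into each option and compare with the original:
(A) xy + z  ->  (-x)(-y) + (-z) = xy - z   [differs from xy + z: not invariant]
(B) x^2 + y^2 + z^2  ->  (-x)^2 + (-y)^2 + (-z)^2 = x^2 + y^2 + z^2   [equals x^2 + y^2 + z^2: invariant]
(C) x^3  ->  (-x)^3 = -x^3   [differs from x^3: not invariant]
(D) x - y  ->  (-x) - (-y) = -x + y   [differs from x - y: not invariant]

Only option (B), x^2 + y^2 + z^2, is unchanged by the transformation.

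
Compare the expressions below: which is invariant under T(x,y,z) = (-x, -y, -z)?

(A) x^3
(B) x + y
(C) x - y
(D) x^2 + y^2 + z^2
D

Apply T(x,y,z) = (-x, -y, -z) to each option, i.e. replace (x, y, z) by the transformed coordinates.
Substitute the transformed coordinates into each option and compare with the original:
(A) x^3  ->  (-x)^3 = -x^3   [differs from x^3: not invariant]
(B) x + y  ->  (-x) + (-y) = -x - y   [differs from x + y: not invariant]
(C) x - y  ->  (-x) - (-y) = -x + y   [differs from x - y: not invariant]
(D) x^2 + y^2 + z^2  ->  (-x)^2 + (-y)^2 + (-z)^2 = x^2 + y^2 + z^2   [equals x^2 + y^2 + z^2: invariant]

Only option (D), x^2 + y^2 + z^2, is unchanged by the transformation.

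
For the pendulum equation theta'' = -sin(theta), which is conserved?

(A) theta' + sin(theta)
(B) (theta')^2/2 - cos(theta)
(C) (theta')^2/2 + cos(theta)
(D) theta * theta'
B

A first integral I satisfies dI/dt = 0 along every solution. Differentiate each option and use the equation of motion:
(A) d/dt[theta' + sin(theta)] = theta'' + cos(theta) theta' = -sin(theta) + theta' cos(theta), not identically 0
(B) d/dt[(theta')^2/2 - cos(theta)] = theta' theta'' + sin(theta) theta' = theta'(-sin(theta)) + theta' sin(theta) = 0
(C) d/dt[(theta')^2/2 + cos(theta)] = theta' theta'' - sin(theta) theta' = -2 theta' sin(theta), not identically 0
(D) d/dt[theta * theta'] = (theta')^2 + theta theta'' = (theta')^2 - theta sin(theta), not identically 0

Only (B) has zero time-derivative. This is the total energy: kinetic (theta')^2/2 plus potential -cos(theta).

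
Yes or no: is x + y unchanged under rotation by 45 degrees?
No

Applying rotation by 45 degrees: x' = x*cos(45 degrees) - y*sin(45 degrees) = sqrt(2)x/2 - sqrt(2)y/2, y' = x*sin(45 degrees) + y*cos(45 degrees) = sqrt(2)x/2 + sqrt(2)y/2

Substituting into x + y:
(sqrt(2)x/2 - sqrt(2)y/2) + (sqrt(2)x/2 + sqrt(2)y/2)
= sqrt(2)x

This differs from the original expression x + y, so it is NOT invariant.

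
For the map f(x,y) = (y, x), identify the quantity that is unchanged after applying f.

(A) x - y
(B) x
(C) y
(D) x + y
D

For f(x,y) = (y, x):
After applying f: x' = y, y' = x. So x' + y' = y + x = x + y.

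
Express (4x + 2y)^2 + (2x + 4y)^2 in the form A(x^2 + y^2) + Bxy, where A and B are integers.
20(x^2 + y^2) + 32xy

Expanding: (4x + 2y)^2 = 16x^2 + 16xy + 4y^2
(2x + 4y)^2 = 4x^2 + 16xy + 16y^2
Sum = (16+4)(x^2+y^2) + 32xy = 20(x^2 + y^2) + 32xy
This is symmetric in x and y.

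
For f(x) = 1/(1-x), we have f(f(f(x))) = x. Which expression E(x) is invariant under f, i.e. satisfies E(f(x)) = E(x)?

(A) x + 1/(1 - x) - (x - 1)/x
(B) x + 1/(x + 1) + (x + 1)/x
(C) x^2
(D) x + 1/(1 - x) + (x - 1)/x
D

Replace x by f(x) = 1/(1 - x) in each option and simplify. As a quick numerical cross-check, also compare E(3) with E(f(3)) = E(-1/2).

(A) x + 1/(1 - x) - (x - 1)/x  ->  (1/(1 - x)) + 1/(1 - (1/(1 - x))) - ((1/(1 - x)) - 1)/(1/(1 - x)) = (x^2(1 - x) - x + (x - 1)^2)/(x(x - 1)); check: E(3) = 11/6 but E(-1/2) = -17/6.   [not invariant]
(B) x + 1/(x + 1) + (x + 1)/x  ->  (1/(1 - x)) + 1/((1/(1 - x)) + 1) + ((1/(1 - x)) + 1)/(1/(1 - x)) = (-x^3 + 6x^2 - 11x + 7)/(x^2 - 3x + 2); check: E(3) = 55/12 but E(-1/2) = 1/2.   [not invariant]
(C) x^2  ->  (1/(1 - x))^2 = (x - 1)^(-2); check: E(3) = 9 but E(-1/2) = 1/4.   [not invariant]
(D) x + 1/(1 - x) + (x - 1)/x  ->  (1/(1 - x)) + 1/(1 - (1/(1 - x))) + ((1/(1 - x)) - 1)/(1/(1 - x)), which simplifies back to x + 1/(1 - x) + (x - 1)/x; check: E(3) = 19/6, E(-1/2) = 19/6.   [invariant]

Only (D) is unchanged. Indeed f(f(x)) = 1/(1 - 1/(1-x)) = (1-x)/(-x) = (x-1)/x, so E(x) = x + f(x) + f(f(x)) is the sum over the whole 3-cycle; applying f just permutes the three terms cyclically (x -> f(x) -> f(f(x)) -> x), leaving the sum unchanged.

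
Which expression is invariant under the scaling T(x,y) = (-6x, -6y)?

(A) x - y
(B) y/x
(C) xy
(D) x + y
B

Under the uniform scaling T(x,y) = (-6x, -6y):
Substitute the transformed coordinates into each option and compare with the original:
(A) x - y  ->  (-6x) - (-6y) = -6x + 6y   [differs from x - y: not invariant]
(B) y/x  ->  (-6y)/(-6x) = y/x   [equals y/x: invariant]
(C) xy  ->  (-6x)(-6y) = 36xy   [differs from xy: not invariant]
(D) x + y  ->  (-6x) + (-6y) = -6x - 6y   [differs from x + y: not invariant]

Only option (B), y/x, is unchanged by the transformation.
The common factor -6 cancels in a ratio of coordinates, while sums, products and sums of squares pick up factors of -6 or 36.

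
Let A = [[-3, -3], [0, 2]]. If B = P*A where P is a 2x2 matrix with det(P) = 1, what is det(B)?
-6

By the multiplicative property of determinants, det(B) = det(P*A) = det(P) * det(A) = det(A),
so the determinant is invariant under multiplication by any determinant-1 matrix; we just need det(A).

det(A) = (-3)(2) - (-3)(0) = -6 - 0 = -6

Therefore det(B) = 1 * (-6) = -6.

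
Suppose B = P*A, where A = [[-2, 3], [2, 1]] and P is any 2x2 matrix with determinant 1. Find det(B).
-8

By the multiplicative property of determinants, det(B) = det(P*A) = det(P) * det(A) = det(A),
so the determinant is invariant under multiplication by any determinant-1 matrix; we just need det(A).

det(A) = (-2)(1) - (3)(2) = -2 - 6 = -8

Therefore det(B) = 1 * (-8) = -8.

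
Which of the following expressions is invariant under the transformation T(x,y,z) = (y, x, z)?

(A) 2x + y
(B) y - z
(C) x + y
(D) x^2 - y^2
C

Apply T(x,y,z) = (y, x, z) to each option, i.e. replace (x, y, z) by the transformed coordinates.
Substitute the transformed coordinates into each option and compare with the original:
(A) 2x + y  ->  2(y) + (x) = x + 2y   [differs from 2x + y: not invariant]
(B) y - z  ->  (x) - (z) = x - z   [differs from y - z: not invariant]
(C) x + y  ->  (y) + (x) = x + y   [equals x + y: invariant]
(D) x^2 - y^2  ->  (y)^2 - (x)^2 = -x^2 + y^2   [differs from x^2 - y^2: not invariant]

Only option (C), x + y, is unchanged by the transformation.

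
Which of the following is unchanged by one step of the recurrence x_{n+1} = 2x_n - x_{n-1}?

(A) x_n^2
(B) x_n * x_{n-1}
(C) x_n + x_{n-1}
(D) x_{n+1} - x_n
D

For the recurrence x_{n+1} = 2x_n - x_{n-1}:

If x_{n+1} = 2x_n - x_{n-1}, then:
x_{n+1} - x_n = x_n - x_{n-1}
The first difference is constant throughout the sequence.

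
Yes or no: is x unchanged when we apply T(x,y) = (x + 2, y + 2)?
No

Substitute T(x,y) = (x + 2, y + 2) into the expression and compare with the original.

Original: x
After applying T: (x + 2) = x + 2

This differs from the original x (difference: 2), so the expression is NOT invariant.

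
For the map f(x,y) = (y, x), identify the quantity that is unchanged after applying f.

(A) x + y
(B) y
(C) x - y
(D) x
A

For f(x,y) = (y, x):
After applying f: x' = y, y' = x. So x' + y' = y + x = x + y.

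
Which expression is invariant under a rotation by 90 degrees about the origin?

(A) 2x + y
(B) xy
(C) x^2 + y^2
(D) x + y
C

A rotation by 90 degrees sends (x, y) to (-y, x).
Substitute the transformed coordinates into each option and compare with the original:
(A) 2x + y  ->  2(-y) + (x) = x - 2y   [differs from 2x + y: not invariant]
(B) xy  ->  (-y)(x) = -xy   [differs from xy: not invariant]
(C) x^2 + y^2  ->  (-y)^2 + (x)^2 = x^2 + y^2   [equals x^2 + y^2: invariant]
(D) x + y  ->  (-y) + (x) = x - y   [differs from x + y: not invariant]

Only option (C), x^2 + y^2, is unchanged by the transformation.
Geometrically, x^2 + y^2 is the squared distance from the origin, which every rotation about the origin preserves.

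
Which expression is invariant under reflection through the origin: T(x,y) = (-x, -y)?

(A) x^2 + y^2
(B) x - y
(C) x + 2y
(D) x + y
A

The map is reflection through the origin: T(x,y) = (-x, -y).
Substitute the transformed coordinates into each option and compare with the original:
(A) x^2 + y^2  ->  (-x)^2 + (-y)^2 = x^2 + y^2   [equals x^2 + y^2: invariant]
(B) x - y  ->  (-x) - (-y) = -x + y   [differs from x - y: not invariant]
(C) x + 2y  ->  (-x) + 2(-y) = -x - 2y   [differs from x + 2y: not invariant]
(D) x + y  ->  (-x) + (-y) = -x - y   [differs from x + y: not invariant]

Only option (A), x^2 + y^2, is unchanged by the transformation.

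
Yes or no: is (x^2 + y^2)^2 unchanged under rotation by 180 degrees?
Yes

Applying rotation by 180 degrees: x' = x*cos(180 degrees) - y*sin(180 degrees) = -x, y' = x*sin(180 degrees) + y*cos(180 degrees) = -y

Substituting into (x^2 + y^2)^2:
((-x)^2 + (-y)^2)^2
= x^4 + 2x^2y^2 + y^4 = (x^2 + y^2)^2

This equals the original expression (x^2 + y^2)^2, so it IS invariant.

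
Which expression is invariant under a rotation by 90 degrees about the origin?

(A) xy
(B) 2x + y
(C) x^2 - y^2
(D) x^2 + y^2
D

A rotation by 90 degrees sends (x, y) to (-y, x).
Substitute the transformed coordinates into each option and compare with the original:
(A) xy  ->  (-y)(x) = -xy   [differs from xy: not invariant]
(B) 2x + y  ->  2(-y) + (x) = x - 2y   [differs from 2x + y: not invariant]
(C) x^2 - y^2  ->  (-y)^2 - (x)^2 = -x^2 + y^2   [differs from x^2 - y^2: not invariant]
(D) x^2 + y^2  ->  (-y)^2 + (x)^2 = x^2 + y^2   [equals x^2 + y^2: invariant]

Only option (D), x^2 + y^2, is unchanged by the transformation.
Geometrically, x^2 + y^2 is the squared distance from the origin, which every rotation about the origin preserves.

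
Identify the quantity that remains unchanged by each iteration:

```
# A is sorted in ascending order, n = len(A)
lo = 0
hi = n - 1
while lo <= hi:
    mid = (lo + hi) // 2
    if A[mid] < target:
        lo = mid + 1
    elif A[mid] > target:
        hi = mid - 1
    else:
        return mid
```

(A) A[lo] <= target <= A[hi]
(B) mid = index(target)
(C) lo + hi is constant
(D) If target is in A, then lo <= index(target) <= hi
D

A loop invariant must hold before the first iteration and be re-established by every execution of the body.

(D) If target is in A, then lo <= index(target) <= hi: Before the loop [lo, hi] = [0, n-1] covers every index. When A[mid] < target, sortedness puts target strictly to the right of mid, so setting lo = mid + 1 keeps index(target) in [lo, hi]; symmetrically for hi = mid - 1. Hence 'if target is in A then lo <= index(target) <= hi' holds after every iteration, and when lo > hi it proves target is absent.

The other options fail:
(A) A[lo] <= target <= A[hi]: fails when target is not in A (e.g. target < A[0] already violates it before the loop), so it is not maintained in general.
(B) mid = index(target): mid is just the current probe; it equals index(target) only on the iteration that returns.
(C) lo + hi is constant: each iteration moves exactly one of lo, hi, so lo + hi changes (e.g. 0 + (n-1) becomes (mid+1) + (n-1)).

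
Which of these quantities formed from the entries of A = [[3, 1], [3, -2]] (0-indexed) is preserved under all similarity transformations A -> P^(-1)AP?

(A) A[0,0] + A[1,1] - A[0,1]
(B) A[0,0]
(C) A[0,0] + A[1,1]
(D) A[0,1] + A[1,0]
C

A[0,0] + A[1,1] is the trace of A. By the cyclic property of the trace, tr(P^(-1)AP) = tr(APP^(-1)) = tr(A), so it is the same for every matrix similar to A.

The other combinations are not similarity invariants. For example, take P = [[1, 2], [0, 1]] (det P = 1), so P^(-1) = [[1, -2], [0, 1]] and
B = P^(-1)AP = [[-3, -1], [3, 4]].
Evaluating each option on A and on B:
(A) A[0,0] + A[1,1] - A[0,1]: 0 for A, 2 for B -> changes
(B) A[0,0]: 3 for A, -3 for B -> changes
(C) A[0,0] + A[1,1]: 1 for A, 1 for B -> unchanged
(D) A[0,1] + A[1,0]: 4 for A, 2 for B -> changes

Only (C) A[0,0] + A[1,1] = 1 survives (and it does so for every P, not just this one), so it is the invariant.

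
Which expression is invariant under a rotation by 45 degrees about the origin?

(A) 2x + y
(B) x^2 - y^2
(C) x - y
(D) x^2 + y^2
D

A rotation by 45 degrees sends (x, y) to (sqrt(2)x/2 - sqrt(2)y/2, sqrt(2)x/2 + sqrt(2)y/2).
Substitute the transformed coordinates into each option and compare with the original:
(A) 2x + y  ->  2(sqrt(2)x/2 - sqrt(2)y/2) + (sqrt(2)x/2 + sqrt(2)y/2) = 3sqrt(2)x/2 - sqrt(2)y/2   [differs from 2x + y: not invariant]
(B) x^2 - y^2  ->  (sqrt(2)x/2 - sqrt(2)y/2)^2 - (sqrt(2)x/2 + sqrt(2)y/2)^2 = -2xy   [differs from x^2 - y^2: not invariant]
(C) x - y  ->  (sqrt(2)x/2 - sqrt(2)y/2) - (sqrt(2)x/2 + sqrt(2)y/2) = -sqrt(2)y   [differs from x - y: not invariant]
(D) x^2 + y^2  ->  (sqrt(2)x/2 - sqrt(2)y/2)^2 + (sqrt(2)x/2 + sqrt(2)y/2)^2 = x^2 + y^2   [equals x^2 + y^2: invariant]

Only option (D), x^2 + y^2, is unchanged by the transformation.
Geometrically, x^2 + y^2 is the squared distance from the origin, which every rotation about the origin preserves.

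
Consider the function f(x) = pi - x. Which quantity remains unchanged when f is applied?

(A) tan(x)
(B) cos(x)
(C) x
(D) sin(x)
D

For f(x) = pi - x:
sin(pi - x) = sin(x), so sine is invariant under this transformation.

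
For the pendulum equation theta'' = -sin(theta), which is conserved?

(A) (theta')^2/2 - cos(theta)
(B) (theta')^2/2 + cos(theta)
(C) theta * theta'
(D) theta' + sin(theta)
A

A first integral I satisfies dI/dt = 0 along every solution. Differentiate each option and use the equation of motion:
(A) d/dt[(theta')^2/2 - cos(theta)] = theta' theta'' + sin(theta) theta' = theta'(-sin(theta)) + theta' sin(theta) = 0
(B) d/dt[(theta')^2/2 + cos(theta)] = theta' theta'' - sin(theta) theta' = -2 theta' sin(theta), not identically 0
(C) d/dt[theta * theta'] = (theta')^2 + theta theta'' = (theta')^2 - theta sin(theta), not identically 0
(D) d/dt[theta' + sin(theta)] = theta'' + cos(theta) theta' = -sin(theta) + theta' cos(theta), not identically 0

Only (A) has zero time-derivative. This is the total energy: kinetic (theta')^2/2 plus potential -cos(theta).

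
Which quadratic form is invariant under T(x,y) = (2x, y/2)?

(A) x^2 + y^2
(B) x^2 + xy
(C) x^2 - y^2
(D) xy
D

T multiplies x by 2 and divides y by 2.
Substitute the transformed coordinates into each option and compare with the original:
(A) x^2 + y^2  ->  (2x)^2 + (y/2)^2 = 4x^2 + y^2/4   [differs from x^2 + y^2: not invariant]
(B) x^2 + xy  ->  (2x)^2 + (2x)(y/2) = 4x^2 + xy   [differs from x^2 + xy: not invariant]
(C) x^2 - y^2  ->  (2x)^2 - (y/2)^2 = 4x^2 - y^2/4   [differs from x^2 - y^2: not invariant]
(D) xy  ->  (2x)(y/2) = xy   [equals xy: invariant]

Only option (D), xy, is unchanged by the transformation.
The factors 2 and 1/2 cancel only in the pure product xy.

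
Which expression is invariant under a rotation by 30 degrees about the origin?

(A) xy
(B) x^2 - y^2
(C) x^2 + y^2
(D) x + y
C

A rotation by 30 degrees sends (x, y) to (sqrt(3)x/2 - y/2, x/2 + sqrt(3)y/2).
Substitute the transformed coordinates into each option and compare with the original:
(A) xy  ->  (sqrt(3)x/2 - y/2)(x/2 + sqrt(3)y/2) = sqrt(3)x^2/4 + xy/2 - sqrt(3)y^2/4   [differs from xy: not invariant]
(B) x^2 - y^2  ->  (sqrt(3)x/2 - y/2)^2 - (x/2 + sqrt(3)y/2)^2 = x^2/2 - sqrt(3)xy - y^2/2   [differs from x^2 - y^2: not invariant]
(C) x^2 + y^2  ->  (sqrt(3)x/2 - y/2)^2 + (x/2 + sqrt(3)y/2)^2 = x^2 + y^2   [equals x^2 + y^2: invariant]
(D) x + y  ->  (sqrt(3)x/2 - y/2) + (x/2 + sqrt(3)y/2) = x/2 + sqrt(3)x/2 - y/2 + sqrt(3)y/2   [differs from x + y: not invariant]

Only option (C), x^2 + y^2, is unchanged by the transformation.
Geometrically, x^2 + y^2 is the squared distance from the origin, which every rotation about the origin preserves.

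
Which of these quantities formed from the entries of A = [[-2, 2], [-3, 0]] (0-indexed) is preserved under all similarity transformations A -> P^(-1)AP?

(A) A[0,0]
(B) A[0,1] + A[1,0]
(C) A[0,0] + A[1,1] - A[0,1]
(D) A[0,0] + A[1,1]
D

A[0,0] + A[1,1] is the trace of A. By the cyclic property of the trace, tr(P^(-1)AP) = tr(APP^(-1)) = tr(A), so it is the same for every matrix similar to A.

The other combinations are not similarity invariants. For example, take P = [[1, 1], [0, 1]] (det P = 1), so P^(-1) = [[1, -1], [0, 1]] and
B = P^(-1)AP = [[1, 3], [-3, -3]].
Evaluating each option on A and on B:
(A) A[0,0]: -2 for A, 1 for B -> changes
(B) A[0,1] + A[1,0]: -1 for A, 0 for B -> changes
(C) A[0,0] + A[1,1] - A[0,1]: -4 for A, -5 for B -> changes
(D) A[0,0] + A[1,1]: -2 for A, -2 for B -> unchanged

Only (D) A[0,0] + A[1,1] = -2 survives (and it does so for every P, not just this one), so it is the invariant.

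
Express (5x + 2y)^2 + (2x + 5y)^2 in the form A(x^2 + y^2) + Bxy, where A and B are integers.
29(x^2 + y^2) + 40xy

Expanding: (5x + 2y)^2 = 25x^2 + 20xy + 4y^2
(2x + 5y)^2 = 4x^2 + 20xy + 25y^2
Sum = (25+4)(x^2+y^2) + 40xy = 29(x^2 + y^2) + 40xy
This is symmetric in x and y.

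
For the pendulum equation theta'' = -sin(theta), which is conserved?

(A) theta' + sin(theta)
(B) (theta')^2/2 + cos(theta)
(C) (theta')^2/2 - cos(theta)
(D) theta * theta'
C

A first integral I satisfies dI/dt = 0 along every solution. Differentiate each option and use the equation of motion:
(A) d/dt[theta' + sin(theta)] = theta'' + cos(theta) theta' = -sin(theta) + theta' cos(theta), not identically 0
(B) d/dt[(theta')^2/2 + cos(theta)] = theta' theta'' - sin(theta) theta' = -2 theta' sin(theta), not identically 0
(C) d/dt[(theta')^2/2 - cos(theta)] = theta' theta'' + sin(theta) theta' = theta'(-sin(theta)) + theta' sin(theta) = 0
(D) d/dt[theta * theta'] = (theta')^2 + theta theta'' = (theta')^2 - theta sin(theta), not identically 0

Only (C) has zero time-derivative. This is the total energy: kinetic (theta')^2/2 plus potential -cos(theta).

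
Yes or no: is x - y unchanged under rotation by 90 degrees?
No

Applying rotation by 90 degrees: x' = x*cos(90 degrees) - y*sin(90 degrees) = -y, y' = x*sin(90 degrees) + y*cos(90 degrees) = x

Substituting into x - y:
(-y) - (x)
= -x - y

This differs from the original expression x - y, so it is NOT invariant.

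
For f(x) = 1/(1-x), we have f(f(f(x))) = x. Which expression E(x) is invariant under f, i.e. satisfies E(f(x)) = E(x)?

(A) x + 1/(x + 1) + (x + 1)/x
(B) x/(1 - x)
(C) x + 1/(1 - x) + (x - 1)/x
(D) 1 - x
C

Replace x by f(x) = 1/(1 - x) in each option and simplify. As a quick numerical cross-check, also compare E(3) with E(f(3)) = E(-1/2).

(A) x + 1/(x + 1) + (x + 1)/x  ->  (1/(1 - x)) + 1/((1/(1 - x)) + 1) + ((1/(1 - x)) + 1)/(1/(1 - x)) = (-x^3 + 6x^2 - 11x + 7)/(x^2 - 3x + 2); check: E(3) = 55/12 but E(-1/2) = 1/2.   [not invariant]
(B) x/(1 - x)  ->  (1/(1 - x))/(1 - (1/(1 - x))) = -1/x; check: E(3) = -3/2 but E(-1/2) = -1/3.   [not invariant]
(C) x + 1/(1 - x) + (x - 1)/x  ->  (1/(1 - x)) + 1/(1 - (1/(1 - x))) + ((1/(1 - x)) - 1)/(1/(1 - x)), which simplifies back to x + 1/(1 - x) + (x - 1)/x; check: E(3) = 19/6, E(-1/2) = 19/6.   [invariant]
(D) 1 - x  ->  1 - (1/(1 - x)) = x/(x - 1); check: E(3) = -2 but E(-1/2) = 3/2.   [not invariant]

Only (C) is unchanged. Indeed f(f(x)) = 1/(1 - 1/(1-x)) = (1-x)/(-x) = (x-1)/x, so E(x) = x + f(x) + f(f(x)) is the sum over the whole 3-cycle; applying f just permutes the three terms cyclically (x -> f(x) -> f(f(x)) -> x), leaving the sum unchanged.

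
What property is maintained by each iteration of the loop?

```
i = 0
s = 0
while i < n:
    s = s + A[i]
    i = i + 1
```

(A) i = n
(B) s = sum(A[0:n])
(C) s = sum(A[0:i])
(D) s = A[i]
C

A loop invariant must hold before the first iteration and be re-established by every execution of the body.

(C) s = sum(A[0:i]): Initially i = 0 and s = 0 = sum of the empty slice A[0:0]. If s = sum(A[0:i]) holds at the top of an iteration, the body sets s to sum(A[0:i]) + A[i] = sum(A[0:i+1]) and then i to i+1, so s = sum(A[0:i]) holds again. At exit i = n, giving s = sum(A[0:n]).

The other options fail:
(A) i = n: false initially (i = 0); it is the exit condition, not an invariant.
(B) s = sum(A[0:n]): false before the loop (s = 0, not the full sum) -- it only becomes true at exit.
(D) s = A[i]: after the first iteration s = A[0] but i = 1, so s = A[i] compares s with the wrong element (and fails in general).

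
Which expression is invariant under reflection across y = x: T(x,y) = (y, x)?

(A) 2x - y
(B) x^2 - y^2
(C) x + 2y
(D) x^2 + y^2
D

The map is reflection across y = x: T(x,y) = (y, x).
Substitute the transformed coordinates into each option and compare with the original:
(A) 2x - y  ->  2(y) - (x) = -x + 2y   [differs from 2x - y: not invariant]
(B) x^2 - y^2  ->  (y)^2 - (x)^2 = -x^2 + y^2   [differs from x^2 - y^2: not invariant]
(C) x + 2y  ->  (y) + 2(x) = 2x + y   [differs from x + 2y: not invariant]
(D) x^2 + y^2  ->  (y)^2 + (x)^2 = x^2 + y^2   [equals x^2 + y^2: invariant]

Only option (D), x^2 + y^2, is unchanged by the transformation.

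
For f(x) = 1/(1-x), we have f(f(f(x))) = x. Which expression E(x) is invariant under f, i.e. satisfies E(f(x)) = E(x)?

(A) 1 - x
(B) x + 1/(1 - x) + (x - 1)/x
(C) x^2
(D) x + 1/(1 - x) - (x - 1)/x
B

Replace x by f(x) = 1/(1 - x) in each option and simplify. As a quick numerical cross-check, also compare E(4) with E(f(4)) = E(-1/3).

(A) 1 - x  ->  1 - (1/(1 - x)) = x/(x - 1); check: E(4) = -3 but E(-1/3) = 4/3.   [not invariant]
(B) x + 1/(1 - x) + (x - 1)/x  ->  (1/(1 - x)) + 1/(1 - (1/(1 - x))) + ((1/(1 - x)) - 1)/(1/(1 - x)), which simplifies back to x + 1/(1 - x) + (x - 1)/x; check: E(4) = 53/12, E(-1/3) = 53/12.   [invariant]
(C) x^2  ->  (1/(1 - x))^2 = (x - 1)^(-2); check: E(4) = 16 but E(-1/3) = 1/9.   [not invariant]
(D) x + 1/(1 - x) - (x - 1)/x  ->  (1/(1 - x)) + 1/(1 - (1/(1 - x))) - ((1/(1 - x)) - 1)/(1/(1 - x)) = (x^2(1 - x) - x + (x - 1)^2)/(x(x - 1)); check: E(4) = 35/12 but E(-1/3) = -43/12.   [not invariant]

Only (B) is unchanged. Indeed f(f(x)) = 1/(1 - 1/(1-x)) = (1-x)/(-x) = (x-1)/x, so E(x) = x + f(x) + f(f(x)) is the sum over the whole 3-cycle; applying f just permutes the three terms cyclically (x -> f(x) -> f(f(x)) -> x), leaving the sum unchanged.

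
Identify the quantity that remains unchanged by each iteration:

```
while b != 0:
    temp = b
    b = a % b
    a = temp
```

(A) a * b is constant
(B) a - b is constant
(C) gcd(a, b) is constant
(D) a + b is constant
C

A loop invariant must hold before the first iteration and be re-established by every execution of the body.

(C) gcd(a, b) is constant: One iteration replaces (a, b) by (b, a mod b). Since a mod b = a - q*b for an integer q, any common divisor of a and b divides b and a mod b, and conversely; hence gcd(b, a mod b) = gcd(a, b). For instance (13, 7) -> (7, 6) keeps gcd = 1. At exit b = 0 and a = gcd of the original inputs.

The other options fail:
(A) a * b is constant: e.g. (a, b) = (13, 7) -> (7, 6): the product goes from 91 to 42.
(B) a - b is constant: e.g. (a, b) = (13, 7) -> (7, 6): the difference goes from 6 to 1.
(D) a + b is constant: e.g. (a, b) = (13, 7) -> (7, 6): the sum goes from 20 to 13.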